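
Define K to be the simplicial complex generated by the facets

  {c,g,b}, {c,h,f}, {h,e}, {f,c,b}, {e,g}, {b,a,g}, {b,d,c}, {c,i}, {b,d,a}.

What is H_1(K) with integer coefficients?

H_1 = Z.

Fix the vertex order a < b < c < d < e < f < g < h < i and write every simplex with vertices in increasing order. Then dim K = 2 and the simplices of K are:

  0-simplices (9): a, b, c, d, e, f, g, h, i
  1-simplices (15): ab, ad, ag, bc, bd, bf, bg, cd, cf, cg, ch, ci, eg, eh, fh
  2-simplices (6): abd, abg, bcd, bcf, bcg, cfh

Hence C_0 ≅ Z^9, C_1 ≅ Z^15, C_2 ≅ Z^6.

The boundary map ∂_1: C_1 → C_0 is given by ∂[p,q] = [q] − [p].
As a 9×15 matrix over Z this has rank 8, with invariant factors (1,1,1,1,1,1,1,1).

The boundary map ∂_2: C_2 → C_1 acts by ∂[p,q,r] = [q,r] − [p,r] + [p,q]. For instance
  ∂abg = bg − ag + ab,
  ∂abd = bd − ad + ab.
The 15×6 boundary matrix has rank 6 and Smith normal form diag(1,1,1,1,1,1).

Reading off H_k = ker ∂_k / im ∂_{k+1}:

  H_1: rank ker ∂_1 − rank ∂_2 = (15 − 8) − 6 = 1, and the invariant factors of ∂_2 are all 1, so H_1 = Z.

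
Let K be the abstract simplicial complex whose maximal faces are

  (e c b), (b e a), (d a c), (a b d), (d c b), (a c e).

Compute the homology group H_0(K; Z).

H_0 = Z.

Fix the vertex order a < b < c < d < e and write every simplex with vertices in increasing order. Then dim K = 2 and the simplices of K are:

  0-simplices (5): a, b, c, d, e
  1-simplices (9): ab, ac, ad, ae, bc, bd, be, cd, ce
  2-simplices (6): abd, abe, acd, ace, bcd, bce

Hence C_0 ≅ Z^5, C_1 ≅ Z^9, C_2 ≅ Z^6.

The boundary map ∂_1: C_1 → C_0 maps an edge to its endpoints' difference, ∂[p,q] = q − p. For instance
  ∂be = e − b.
The resulting 5×9 matrix has rank 4, and its Smith normal form has invariant factors (1,1,1,1).

Boundary ∂_2: C_2 → C_1 acts by ∂[p,q,r] = [q,r] − [p,r] + [p,q]. For instance
  ∂bcd = cd − bd + bc,
  ∂abe = be − ae + ab.
The resulting 9×6 matrix has rank 5, and its Smith normal form has invariant factors (1,1,1,1,1).

Reading off H_k = ker ∂_k / im ∂_{k+1}:

  H_0: rank C_0 − rank ∂_1 = 5 − 4 = 1, and the invariant factors of ∂_1 are all 1, so H_0 = Z.

(K is a triangulation of the 2-sphere S^2.)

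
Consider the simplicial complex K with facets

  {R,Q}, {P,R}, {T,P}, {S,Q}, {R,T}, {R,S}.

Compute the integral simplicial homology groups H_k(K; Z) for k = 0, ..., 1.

H_0 ≅ Z,  H_1 ≅ Z^2.

Take the total order P < Q < R < S < T on the vertex set. Then K (dimension 1) consists of the simplices:

  0-simplices (5): P, Q, R, S, T
  1-simplices (6): PR, PT, QR, QS, RS, RT

Hence C_0 ≅ Z^5, C_1 ≅ Z^6.

The boundary map ∂_1: C_1 → C_0 maps an edge to its endpoints' difference, ∂[p,q] = q − p. For instance
  ∂PT = T − P.
The 5×6 boundary matrix has rank 4 and Smith normal form diag(1,1,1,1).

Now H_k = ker ∂_k / im ∂_{k+1}, so:

  H_0: rank C_0 − rank ∂_1 = 5 − 4 = 1, and the invariant factors of ∂_1 are all 1, so H_0 = Z.
  H_1: rank ker ∂_1 − rank ∂_2 = (6 − 4) − 0 = 2, and there is no ∂_2, so H_1 = Z^2.

As a check, the Euler characteristic is 5 − 6 = -1, which agrees with 1 − 2 = -1.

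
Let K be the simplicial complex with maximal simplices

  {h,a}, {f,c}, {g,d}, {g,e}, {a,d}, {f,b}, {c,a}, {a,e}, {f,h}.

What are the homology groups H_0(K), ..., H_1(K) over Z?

Fix the vertex order a < b < c < d < e < f < g < h and write every simplex with vertices in increasing order. Then dim K = 1 and the simplices of K are:

  0-simplices (8): a, b, c, d, e, f, g, h
  1-simplices (9): ac, ad, ae, ah, bf, cf, dg, eg, fh

so the chain groups are C_0 ≅ Z^8, C_1 ≅ Z^9.

The boundary map ∂_1: C_1 → C_0 is given by ∂[p,q] = [q] − [p].
This gives a 8×9 integer matrix of rank 7; reducing to Smith normal form yields diagonal entries (1,1,1,1,1,1,1).

Reading off H_k = ker ∂_k / im ∂_{k+1}:

  H_0: rank C_0 − rank ∂_1 = 8 − 7 = 1, and the invariant factors of ∂_1 are all 1, so H_0 = Z.
  H_1: rank ker ∂_1 − rank ∂_2 = (9 − 7) − 0 = 2, and there is no ∂_2, so H_1 = Z^2.

As a check, the Euler characteristic is 8 − 9 = -1, which agrees with 1 − 2 = -1.

H_0 ≅ Z,  H_1 ≅ Z^2.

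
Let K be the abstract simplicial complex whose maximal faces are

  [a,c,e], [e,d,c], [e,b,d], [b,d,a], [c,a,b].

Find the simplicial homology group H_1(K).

H_1 ≅ Z.

Take the total order a < b < c < d < e on the vertex set. Then K (dimension 2) consists of the simplices:

  0-simplices (5): a, b, c, d, e
  1-simplices (10): ab, ac, ad, ae, bc, bd, be, cd, ce, de
  2-simplices (5): abc, abd, ace, bde, cde

so the chain groups are C_0 ≅ Z^5, C_1 ≅ Z^10, C_2 ≅ Z^5.

Boundary ∂_1: C_1 → C_0 maps an edge to its endpoints' difference, ∂[p,q] = q − p. For instance
  ∂bc = c − b.
This gives a 5×10 integer matrix of rank 4; reducing to Smith normal form yields diagonal entries (1,1,1,1).

Boundary ∂_2: C_2 → C_1 acts by ∂[p,q,r] = [q,r] − [p,r] + [p,q]. For instance
  ∂abd = bd − ad + ab,
  ∂bde = de − be + bd.
The resulting 10×5 matrix has rank 5, and its Smith normal form has invariant factors (1,1,1,1,1).

Computing H_k = (kernel of ∂_k) / (image of ∂_{k+1}):

  H_1: rank ker ∂_1 − rank ∂_2 = (10 − 4) − 5 = 1, and the invariant factors of ∂_2 are all 1, so H_1 = Z.

(K is a triangulation of the Möbius band.)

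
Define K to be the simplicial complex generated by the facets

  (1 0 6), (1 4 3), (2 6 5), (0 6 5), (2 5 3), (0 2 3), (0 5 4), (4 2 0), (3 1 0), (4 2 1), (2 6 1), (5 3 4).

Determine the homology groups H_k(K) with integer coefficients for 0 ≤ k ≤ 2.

Order the vertices as 0 < 1 < 2 < 3 < 4 < 5 < 6. Listing each simplex with vertices in this order, K has dimension 2 with simplices:

  0-simplices (7): [0], [1], [2], [3], [4], [5], [6]
  1-simplices (18): [0,1], [0,2], [0,3], [0,4], [0,5], [0,6], [1,2], [1,3], [1,4], [1,6], [2,3], [2,4], [2,5], [2,6], [3,4], [3,5], [4,5], [5,6]
  2-simplices (12): [0,1,3], [0,1,6], [0,2,3], [0,2,4], [0,4,5], [0,5,6], [1,2,4], [1,2,6], [1,3,4], [2,3,5], [2,5,6], [3,4,5]

Hence C_0 ≅ Z^7, C_1 ≅ Z^18, C_2 ≅ Z^12.

The boundary map ∂_1: C_1 → C_0 sends each edge [p,q] (with p < q) to q − p. For instance
  ∂[0,1] = [1] − [0].
This gives a 7×18 integer matrix of rank 6; reducing to Smith normal form yields diagonal entries (1,1,1,1,1,1).

Boundary ∂_2: C_2 → C_1 acts by ∂[p,q,r] = [q,r] − [p,r] + [p,q]. For instance
  ∂[0,1,6] = [1,6] − [0,6] + [0,1],
  ∂[0,2,3] = [2,3] − [0,3] + [0,2].
This gives a 18×12 integer matrix of rank 12; reducing to Smith normal form yields diagonal entries (1,1,1,1,1,1,1,1,1,1,1,2).

Now H_k = ker ∂_k / im ∂_{k+1}, so:

  H_0: rank C_0 − rank ∂_1 = 7 − 6 = 1, and the invariant factors of ∂_1 are all 1, so H_0 ≅ Z.
  H_1: rank ker ∂_1 − rank ∂_2 = (18 − 6) − 12 = 0, and ∂_2 has invariant factor 2 > 1, so H_1 ≅ Z/2.
  H_2: rank ker ∂_2 − rank ∂_3 = (12 − 12) − 0 = 0, and there is no ∂_3, so H_2 ≅ 0.

H_0 ≅ Z,  H_1 ≅ Z/2,  H_2 = 0.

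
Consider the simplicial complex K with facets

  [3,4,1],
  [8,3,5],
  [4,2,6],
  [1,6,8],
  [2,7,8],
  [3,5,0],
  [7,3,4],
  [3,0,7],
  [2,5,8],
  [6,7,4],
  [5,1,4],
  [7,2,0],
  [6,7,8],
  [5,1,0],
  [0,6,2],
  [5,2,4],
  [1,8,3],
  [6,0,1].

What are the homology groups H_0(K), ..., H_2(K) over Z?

H_0 = Z,  H_1 = Z ⊕ Z/2Z,  H_2 = 0.

Fix the vertex order 0 < 1 < 2 < 3 < 4 < 5 < 6 < 7 < 8 and write every simplex with vertices in increasing order. Then dim K = 2 and the simplices of K are:

  0-simplices (9): [0], [1], [2], [3], [4], [5], [6], [7], [8]
  1-simplices (27): (27 of them)
  2-simplices (18): [0,1,5], [0,1,6], [0,2,6], [0,2,7], [0,3,5], [0,3,7], [1,3,4], [1,3,8], [1,4,5], [1,6,8], [2,4,5], [2,4,6], [2,5,8], [2,7,8], [3,4,7], [3,5,8], [4,6,7], [6,7,8]

Hence C_0 ≅ Z^9, C_1 ≅ Z^27, C_2 ≅ Z^18.

The boundary map ∂_1: C_1 → C_0 is given by ∂[p,q] = [q] − [p].
This gives a 9×27 integer matrix of rank 8; reducing to Smith normal form yields diagonal entries (1,1,1,1,1,1,1,1).

The boundary map ∂_2: C_2 → C_1 maps a triangle to the signed sum of its edges. For instance
  ∂[0,2,7] = [2,7] − [0,7] + [0,2],
  ∂[0,1,5] = [1,5] − [0,5] + [0,1].
The resulting 27×18 matrix has rank 18, and its Smith normal form has invariant factors (1,1,1,1,1,1,1,1,1,1,1,1,1,1,1,1,1,2).

Reading off H_k = ker ∂_k / im ∂_{k+1}:

  H_0: rank C_0 − rank ∂_1 = 9 − 8 = 1, and the invariant factors of ∂_1 are all 1, so H_0 ≅ Z.
  H_1: rank ker ∂_1 − rank ∂_2 = (27 − 8) − 18 = 1, and ∂_2 has invariant factor 2 > 1, so H_1 ≅ Z ⊕ Z/2Z.
  H_2: rank ker ∂_2 − rank ∂_3 = (18 − 18) − 0 = 0, and there is no ∂_3, so H_2 ≅ 0.

(K is a triangulation of the Klein bottle.)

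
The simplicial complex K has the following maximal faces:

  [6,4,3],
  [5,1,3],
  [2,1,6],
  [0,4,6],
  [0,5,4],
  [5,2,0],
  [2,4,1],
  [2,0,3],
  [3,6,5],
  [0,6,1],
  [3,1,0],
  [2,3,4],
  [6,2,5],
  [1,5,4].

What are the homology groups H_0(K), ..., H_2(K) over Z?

Order the vertices as 0 < 1 < 2 < 3 < 4 < 5 < 6. Listing each simplex with vertices in this order, K has dimension 2 with simplices:

  0-simplices (7): [0], [1], [2], [3], [4], [5], [6]
  1-simplices (21): [0,1], [0,2], [0,3], [0,4], [0,5], [0,6], [1,2], [1,3], [1,4], [1,5], [1,6], [2,3], [2,4], [2,5], [2,6], [3,4], [3,5], [3,6], [4,5], [4,6], [5,6]
  2-simplices (14): [0,1,3], [0,1,6], [0,2,3], [0,2,5], [0,4,5], [0,4,6], [1,2,4], [1,2,6], [1,3,5], [1,4,5], [2,3,4], [2,5,6], [3,4,6], [3,5,6]

Hence C_0 ≅ Z^7, C_1 ≅ Z^21, C_2 ≅ Z^14.

The boundary map ∂_1: C_1 → C_0 is given by ∂[p,q] = [q] − [p].
This gives a 7×21 integer matrix of rank 6; reducing to Smith normal form yields diagonal entries (1,1,1,1,1,1).

Boundary ∂_2: C_2 → C_1 maps a triangle to the signed sum of its edges. For instance
  ∂[1,3,5] = [3,5] − [1,5] + [1,3],
  ∂[3,4,6] = [4,6] − [3,6] + [3,4].
As a 21×14 matrix over Z this has rank 13, with invariant factors (1,1,1,1,1,1,1,1,1,1,1,1,1).

Now H_k = ker ∂_k / im ∂_{k+1}, so:

  H_0: rank C_0 − rank ∂_1 = 7 − 6 = 1, and the invariant factors of ∂_1 are all 1, so H_0 = Z.
  H_1: rank ker ∂_1 − rank ∂_2 = (21 − 6) − 13 = 2, and the invariant factors of ∂_2 are all 1, so H_1 = Z^2.
  H_2: rank ker ∂_2 − rank ∂_3 = (14 − 13) − 0 = 1, and there is no ∂_3, so H_2 = Z.

(K is a triangulation of the torus T^2.)

H_0 ≅ Z,  H_1 ≅ Z^2,  H_2 ≅ Z.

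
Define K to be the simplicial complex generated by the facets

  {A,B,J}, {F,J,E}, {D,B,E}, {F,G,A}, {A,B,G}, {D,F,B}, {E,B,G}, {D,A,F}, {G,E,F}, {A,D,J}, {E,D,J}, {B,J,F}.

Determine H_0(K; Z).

Fix the vertex order A < B < D < E < F < G < J and write every simplex with vertices in increasing order. Then dim K = 2 and the simplices of K are:

  0-simplices (7): A, B, D, E, F, G, J
  1-simplices (18): AB, AD, AF, AG, AJ, BD, BE, BF, BG, BJ, DE, DF, DJ, EF, EG, EJ, FG, FJ
  2-simplices (12): ABG, ABJ, ADF, ADJ, AFG, BDE, BDF, BEG, BFJ, DEJ, EFG, EFJ

giving chain groups C_0 ≅ Z^7, C_1 ≅ Z^18, C_2 ≅ Z^12.

Boundary ∂_1: C_1 → C_0 is given by ∂[p,q] = [q] − [p]. For instance
  ∂DE = E − D.
This gives a 7×18 integer matrix of rank 6; reducing to Smith normal form yields diagonal entries (1,1,1,1,1,1).

∂_2: C_2 → C_1 maps a triangle to the signed sum of its edges. For instance
  ∂EFJ = FJ − EJ + EF,
  ∂BDF = DF − BF + BD.
The resulting 18×12 matrix has rank 12, and its Smith normal form has invariant factors (1,1,1,1,1,1,1,1,1,1,1,2).

From H_k ≅ ker(∂_k) / im(∂_{k+1}) we obtain:

  H_0: rank C_0 − rank ∂_1 = 7 − 6 = 1, and the invariant factors of ∂_1 are all 1, so H_0 ≅ Z.

H_0 = Z.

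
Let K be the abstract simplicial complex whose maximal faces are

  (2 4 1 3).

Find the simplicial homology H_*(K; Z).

H_0 ≅ Z,  H_1 = 0,  H_2 = 0,  H_3 = 0.

Fix the vertex order 1 < 2 < 3 < 4 and write every simplex with vertices in increasing order. Then dim K = 3 and the simplices of K are:

  0-simplices (4): [1], [2], [3], [4]
  1-simplices (6): [1,2], [1,3], [1,4], [2,3], [2,4], [3,4]
  2-simplices (4): [1,2,3], [1,2,4], [1,3,4], [2,3,4]
  3-simplices (1): [1,2,3,4]

Hence C_0 ≅ Z^4, C_1 ≅ Z^6, C_2 ≅ Z^4, C_3 ≅ Z^1.

Boundary ∂_1: C_1 → C_0 maps an edge to its endpoints' difference, ∂[p,q] = q − p. For instance
  ∂[2,4] = [4] − [2].
As a 4×6 matrix over Z this has rank 3, with invariant factors (1,1,1).

∂_2: C_2 → C_1 maps a triangle to the signed sum of its edges. For instance
  ∂[1,2,4] = [2,4] − [1,4] + [1,2],
  ∂[1,3,4] = [3,4] − [1,4] + [1,3].
As a 6×4 matrix over Z this has rank 3, with invariant factors (1,1,1).

∂_3: C_3 → C_2 sends each 3-simplex σ to the alternating sum Σ_i (−1)^i (σ with its i-th vertex removed). For instance
  ∂[1,2,3,4] = [2,3,4] − [1,3,4] + [1,2,4] − [1,2,3].
The 4×1 boundary matrix has rank 1 and Smith normal form diag(1).

Computing H_k = (kernel of ∂_k) / (image of ∂_{k+1}):

  H_0: rank C_0 − rank ∂_1 = 4 − 3 = 1, and the invariant factors of ∂_1 are all 1, so H_0 = Z.
  H_1: rank ker ∂_1 − rank ∂_2 = (6 − 3) − 3 = 0, and the invariant factors of ∂_2 are all 1, so H_1 = 0.
  H_2: rank ker ∂_2 − rank ∂_3 = (4 − 3) − 1 = 0, and the invariant factors of ∂_3 are all 1, so H_2 = 0.
  H_3: rank ker ∂_3 − rank ∂_4 = (1 − 1) − 0 = 0, and there is no ∂_4, so H_3 = 0.

As a check, the Euler characteristic is 4 − 6 + 4 − 1 = 1, which agrees with 1 − 0 + 0 − 0 = 1.
(K is a triangulation of the 3-simplex.)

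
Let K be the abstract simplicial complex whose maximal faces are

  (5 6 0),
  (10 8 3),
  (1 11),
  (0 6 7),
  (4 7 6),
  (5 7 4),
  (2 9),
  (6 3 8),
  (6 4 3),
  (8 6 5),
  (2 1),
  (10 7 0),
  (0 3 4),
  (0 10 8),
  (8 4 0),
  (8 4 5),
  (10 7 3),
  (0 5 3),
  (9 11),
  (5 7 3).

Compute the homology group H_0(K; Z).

K has 12 vertices, 28 edges, 16 triangles.
rank ∂_0 = 0, rank ∂_1 = 10 ⇒ b_0 = 12 − 0 − 10 = 2; all invariant factors of ∂_1 are 1 so no torsion. So H_0 ≅ Z^2.

H_0 ≅ Z^2.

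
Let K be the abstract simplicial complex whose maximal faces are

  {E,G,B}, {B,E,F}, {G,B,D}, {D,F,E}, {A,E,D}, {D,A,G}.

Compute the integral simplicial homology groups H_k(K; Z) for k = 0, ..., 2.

H_0 ≅ Z,  H_1 ≅ Z,  H_2 = 0.

K has 6 vertices, 12 edges, 6 triangles.
rank ∂_0 = 0, rank ∂_1 = 5 ⇒ b_0 = 6 − 0 − 5 = 1; all invariant factors of ∂_1 are 1 so no torsion. So H_0 ≅ Z.
rank ∂_1 = 5, rank ∂_2 = 6 ⇒ b_1 = 12 − 5 − 6 = 1; all invariant factors of ∂_2 are 1 so no torsion. So H_1 ≅ Z.
rank ∂_2 = 6, rank ∂_3 = 0 ⇒ b_2 = 6 − 6 − 0 = 0. So H_2 ≅ 0.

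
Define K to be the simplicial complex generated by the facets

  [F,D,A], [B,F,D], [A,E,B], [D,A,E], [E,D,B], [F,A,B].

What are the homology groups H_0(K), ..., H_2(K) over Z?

K has 5 vertices, 9 edges, 6 triangles.
rank ∂_0 = 0, rank ∂_1 = 4 ⇒ b_0 = 5 − 0 − 4 = 1; all invariant factors of ∂_1 are 1 so no torsion. So H_0 = Z.
rank ∂_1 = 4, rank ∂_2 = 5 ⇒ b_1 = 9 − 4 − 5 = 0; all invariant factors of ∂_2 are 1 so no torsion. So H_1 = 0.
rank ∂_2 = 5, rank ∂_3 = 0 ⇒ b_2 = 6 − 5 − 0 = 1. So H_2 = Z.

H_0 ≅ Z,  H_1 = 0,  H_2 ≅ Z.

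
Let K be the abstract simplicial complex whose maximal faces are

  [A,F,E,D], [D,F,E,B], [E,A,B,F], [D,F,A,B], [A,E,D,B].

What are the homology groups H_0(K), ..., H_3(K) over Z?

K has 5 vertices, 10 edges, 10 triangles, 5 3-simplices.
rank ∂_0 = 0, rank ∂_1 = 4 ⇒ b_0 = 5 − 0 − 4 = 1; all invariant factors of ∂_1 are 1 so no torsion. So H_0 = Z.
rank ∂_1 = 4, rank ∂_2 = 6 ⇒ b_1 = 10 − 4 − 6 = 0; all invariant factors of ∂_2 are 1 so no torsion. So H_1 = 0.
rank ∂_2 = 6, rank ∂_3 = 4 ⇒ b_2 = 10 − 6 − 4 = 0; all invariant factors of ∂_3 are 1 so no torsion. So H_2 = 0.
rank ∂_3 = 4, rank ∂_4 = 0 ⇒ b_3 = 5 − 4 − 0 = 1. So H_3 = Z.

H_0 = Z,  H_1 = 0,  H_2 = 0,  H_3 = Z.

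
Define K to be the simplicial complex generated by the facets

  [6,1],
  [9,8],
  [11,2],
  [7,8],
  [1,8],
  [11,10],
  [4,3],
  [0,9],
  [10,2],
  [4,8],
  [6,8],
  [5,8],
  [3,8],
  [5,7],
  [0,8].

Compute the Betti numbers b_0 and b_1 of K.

K has 12 vertices, 15 edges.
rank ∂_0 = 0, rank ∂_1 = 10 ⇒ b_0 = 12 − 0 − 10 = 2; all invariant factors of ∂_1 are 1 so no torsion. So H_0 ≅ Z^2.
rank ∂_1 = 10, rank ∂_2 = 0 ⇒ b_1 = 15 − 10 − 0 = 5. So H_1 ≅ Z^5.

b_0 = 2, b_1 = 5.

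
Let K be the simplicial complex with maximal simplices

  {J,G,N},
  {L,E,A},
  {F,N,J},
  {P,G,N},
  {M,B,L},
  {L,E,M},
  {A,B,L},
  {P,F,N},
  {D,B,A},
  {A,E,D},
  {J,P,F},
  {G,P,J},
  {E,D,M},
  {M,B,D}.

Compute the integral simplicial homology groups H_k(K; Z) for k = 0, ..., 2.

H_0 ≅ Z^2,  H_1 = 0,  H_2 ≅ Z^2.

Fix the vertex order A < B < D < E < F < G < J < L < M < N < P and write every simplex with vertices in increasing order. Then dim K = 2 and the simplices of K are:

  0-simplices (11): A, B, D, E, F, G, J, L, M, N, P
  1-simplices (21): AB, AD, AE, AL, BD, BL, BM, DE, DM, EL, EM, FJ, FN, FP, GJ, GN, GP, JN, JP, LM, NP
  2-simplices (14): ABD, ABL, ADE, AEL, BDM, BLM, DEM, ELM, FJN, FJP, FNP, GJN, GJP, GNP

so the chain groups are C_0 ≅ Z^11, C_1 ≅ Z^21, C_2 ≅ Z^14.

∂_1: C_1 → C_0 sends each edge [p,q] (with p < q) to q − p. For instance
  ∂AL = L − A.
As a 11×21 matrix over Z this has rank 9, with invariant factors (1,1,1,1,1,1,1,1,1).

The boundary map ∂_2: C_2 → C_1 acts by ∂[p,q,r] = [q,r] − [p,r] + [p,q]. For instance
  ∂FNP = NP − FP + FN,
  ∂GNP = NP − GP + GN.
This gives a 21×14 integer matrix of rank 12; reducing to Smith normal form yields diagonal entries (1,1,1,1,1,1,1,1,1,1,1,1).

Computing H_k = (kernel of ∂_k) / (image of ∂_{k+1}):

  H_0: rank C_0 − rank ∂_1 = 11 − 9 = 2, and the invariant factors of ∂_1 are all 1, so H_0 = Z^2.
  H_1: rank ker ∂_1 − rank ∂_2 = (21 − 9) − 12 = 0, and the invariant factors of ∂_2 are all 1, so H_1 = 0.
  H_2: rank ker ∂_2 − rank ∂_3 = (14 − 12) − 0 = 2, and there is no ∂_3, so H_2 = Z^2.

As a check, the Euler characteristic is 11 − 21 + 14 = 4, which agrees with 2 − 0 + 2 = 4.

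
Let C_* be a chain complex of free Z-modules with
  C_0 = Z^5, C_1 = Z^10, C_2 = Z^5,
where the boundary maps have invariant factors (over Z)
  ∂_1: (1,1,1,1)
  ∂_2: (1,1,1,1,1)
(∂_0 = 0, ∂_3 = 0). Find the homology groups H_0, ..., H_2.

H_0: b_0 = 5 − 0 − 4 = 1; torsion from ∂_1 factors > 1: none. So H_0 ≅ Z.
H_1: b_1 = 10 − 4 − 5 = 1; torsion from ∂_2 factors > 1: none. So H_1 ≅ Z.
H_2: b_2 = 5 − 5 − 0 = 0; torsion from ∂_3 factors > 1: none. So H_2 ≅ 0.

H_0 ≅ Z,  H_1 ≅ Z,  H_2 = 0.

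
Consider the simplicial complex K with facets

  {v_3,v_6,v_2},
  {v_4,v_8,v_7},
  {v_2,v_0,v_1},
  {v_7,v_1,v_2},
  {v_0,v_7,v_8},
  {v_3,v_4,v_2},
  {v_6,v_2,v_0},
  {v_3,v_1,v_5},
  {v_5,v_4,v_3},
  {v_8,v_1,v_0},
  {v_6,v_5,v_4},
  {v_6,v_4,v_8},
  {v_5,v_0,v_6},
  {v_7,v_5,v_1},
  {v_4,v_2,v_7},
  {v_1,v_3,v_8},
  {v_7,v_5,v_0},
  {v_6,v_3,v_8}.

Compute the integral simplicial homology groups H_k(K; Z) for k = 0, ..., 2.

Order the vertices as v_0 < v_1 < v_2 < v_3 < v_4 < v_5 < v_6 < v_7 < v_8. Listing each simplex with vertices in this order, K has dimension 2 with simplices:

  0-simplices (9): [v_0], [v_1], [v_2], [v_3], [v_4], [v_5], [v_6], [v_7], [v_8]
  1-simplices (27): (27 of them)
  2-simplices (18): (18 of them)

Hence C_0 ≅ Z^9, C_1 ≅ Z^27, C_2 ≅ Z^18.

The boundary map ∂_1: C_1 → C_0 maps an edge to its endpoints' difference, ∂[p,q] = q − p. For instance
  ∂[v_4,v_7] = [v_7] − [v_4].
As a 9×27 matrix over Z this has rank 8, with invariant factors (1,1,1,1,1,1,1,1).

Boundary ∂_2: C_2 → C_1 maps a triangle to the signed sum of its edges. For instance
  ∂[v_1,v_5,v_7] = [v_5,v_7] − [v_1,v_7] + [v_1,v_5],
  ∂[v_2,v_3,v_4] = [v_3,v_4] − [v_2,v_4] + [v_2,v_3].
The 27×18 boundary matrix has rank 18 and Smith normal form diag(1,1,1,1,1,1,1,1,1,1,1,1,1,1,1,1,1,2).

Computing H_k = (kernel of ∂_k) / (image of ∂_{k+1}):

  H_0: rank C_0 − rank ∂_1 = 9 − 8 = 1, and the invariant factors of ∂_1 are all 1, so H_0 = Z.
  H_1: rank ker ∂_1 − rank ∂_2 = (27 − 8) − 18 = 1, and ∂_2 has invariant factor 2 > 1, so H_1 = Z ⊕ Z/2Z.
  H_2: rank ker ∂_2 − rank ∂_3 = (18 − 18) − 0 = 0, and there is no ∂_3, so H_2 = 0.

As a check, the Euler characteristic is 9 − 27 + 18 = 0, which agrees with 1 − 1 + 0 = 0.

H_0 ≅ Z,  H_1 ≅ Z ⊕ Z/2Z,  H_2 = 0.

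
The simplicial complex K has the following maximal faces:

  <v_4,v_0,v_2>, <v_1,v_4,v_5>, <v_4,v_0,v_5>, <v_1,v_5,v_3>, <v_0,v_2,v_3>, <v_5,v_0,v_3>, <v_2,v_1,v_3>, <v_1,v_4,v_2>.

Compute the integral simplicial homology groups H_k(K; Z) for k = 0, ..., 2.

H_0 ≅ Z,  H_1 = 0,  H_2 ≅ Z.

Order the vertices as v_0 < v_1 < v_2 < v_3 < v_4 < v_5. Listing each simplex with vertices in this order, K has dimension 2 with simplices:

  0-simplices (6): [v_0], [v_1], [v_2], [v_3], [v_4], [v_5]
  1-simplices (12): [v_0,v_2], [v_0,v_3], [v_0,v_4], [v_0,v_5], [v_1,v_2], [v_1,v_3], [v_1,v_4], [v_1,v_5], [v_2,v_3], [v_2,v_4], [v_3,v_5], [v_4,v_5]
  2-simplices (8): [v_0,v_2,v_3], [v_0,v_2,v_4], [v_0,v_3,v_5], [v_0,v_4,v_5], [v_1,v_2,v_3], [v_1,v_2,v_4], [v_1,v_3,v_5], [v_1,v_4,v_5]

giving chain groups C_0 ≅ Z^6, C_1 ≅ Z^12, C_2 ≅ Z^8.

Boundary ∂_1: C_1 → C_0 is given by ∂[p,q] = [q] − [p].
The 6×12 boundary matrix has rank 5 and Smith normal form diag(1,1,1,1,1).

∂_2: C_2 → C_1 acts by ∂[p,q,r] = [q,r] − [p,r] + [p,q]. For instance
  ∂[v_1,v_4,v_5] = [v_4,v_5] − [v_1,v_5] + [v_1,v_4],
  ∂[v_0,v_2,v_3] = [v_2,v_3] − [v_0,v_3] + [v_0,v_2].
As a 12×8 matrix over Z this has rank 7, with invariant factors (1,1,1,1,1,1,1).

Computing H_k = (kernel of ∂_k) / (image of ∂_{k+1}):

  H_0: rank C_0 − rank ∂_1 = 6 − 5 = 1, and the invariant factors of ∂_1 are all 1, so H_0 ≅ Z.
  H_1: rank ker ∂_1 − rank ∂_2 = (12 − 5) − 7 = 0, and the invariant factors of ∂_2 are all 1, so H_1 ≅ 0.
  H_2: rank ker ∂_2 − rank ∂_3 = (8 − 7) − 0 = 1, and there is no ∂_3, so H_2 ≅ Z.

As a check, the Euler characteristic is 6 − 12 + 8 = 2, which agrees with 1 − 0 + 1 = 2.
(K is a triangulation of the 2-sphere S^2.)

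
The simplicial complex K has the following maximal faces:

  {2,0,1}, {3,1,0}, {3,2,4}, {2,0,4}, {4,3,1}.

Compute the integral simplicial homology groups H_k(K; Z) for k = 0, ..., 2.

H_0 = Z,  H_1 = Z,  H_2 = 0.

Take the total order 0 < 1 < 2 < 3 < 4 on the vertex set. Then K (dimension 2) consists of the simplices:

  0-simplices (5): [0], [1], [2], [3], [4]
  1-simplices (10): [0,1], [0,2], [0,3], [0,4], [1,2], [1,3], [1,4], [2,3], [2,4], [3,4]
  2-simplices (5): [0,1,2], [0,1,3], [0,2,4], [1,3,4], [2,3,4]

so the chain groups are C_0 ≅ Z^5, C_1 ≅ Z^10, C_2 ≅ Z^5.

Boundary ∂_1: C_1 → C_0 is given by ∂[p,q] = [q] − [p].
As a 5×10 matrix over Z this has rank 4, with invariant factors (1,1,1,1).

Boundary ∂_2: C_2 → C_1 sends each 2-simplex [p,q,r] to [q,r] − [p,r] + [p,q]. For instance
  ∂[0,1,2] = [1,2] − [0,2] + [0,1],
  ∂[0,2,4] = [2,4] − [0,4] + [0,2].
The resulting 10×5 matrix has rank 5, and its Smith normal form has invariant factors (1,1,1,1,1).

Computing H_k = (kernel of ∂_k) / (image of ∂_{k+1}):

  H_0: rank C_0 − rank ∂_1 = 5 − 4 = 1, and the invariant factors of ∂_1 are all 1, so H_0 ≅ Z.
  H_1: rank ker ∂_1 − rank ∂_2 = (10 − 4) − 5 = 1, and the invariant factors of ∂_2 are all 1, so H_1 ≅ Z.
  H_2: rank ker ∂_2 − rank ∂_3 = (5 − 5) − 0 = 0, and there is no ∂_3, so H_2 ≅ 0.

As a check, the Euler characteristic is 5 − 10 + 5 = 0, which agrees with 1 − 1 + 0 = 0.
(K is a triangulation of the Möbius band.)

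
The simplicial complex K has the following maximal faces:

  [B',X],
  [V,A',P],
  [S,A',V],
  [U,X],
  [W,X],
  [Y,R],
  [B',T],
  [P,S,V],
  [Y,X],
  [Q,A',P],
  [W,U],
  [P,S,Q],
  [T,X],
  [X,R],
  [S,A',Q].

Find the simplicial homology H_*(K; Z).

H_0 = Z^2,  H_1 = Z^3,  H_2 = Z.

Fix the vertex order P < Q < R < S < T < U < V < W < X < Y < A' < B' and write every simplex with vertices in increasing order. Then dim K = 2 and the simplices of K are:

  0-simplices (12): [P], [Q], [R], [S], [T], [U], [V], [W], [X], [Y], [A'], [B']
  1-simplices (18): [P,Q], [P,S], [P,V], [P,A'], [Q,S], [Q,A'], [R,X], [R,Y], [S,V], [S,A'], [T,X], [T,B'], [U,W], [U,X], [V,A'], [W,X], [X,Y], [X,B']
  2-simplices (6): [P,Q,S], [P,Q,A'], [P,S,V], [P,V,A'], [Q,S,A'], [S,V,A']

giving chain groups C_0 ≅ Z^12, C_1 ≅ Z^18, C_2 ≅ Z^6.

∂_1: C_1 → C_0 is given by ∂[p,q] = [q] − [p].
The resulting 12×18 matrix has rank 10, and its Smith normal form has invariant factors (1,1,1,1,1,1,1,1,1,1).

Boundary ∂_2: C_2 → C_1 maps a triangle to the signed sum of its edges. For instance
  ∂[P,V,A'] = [V,A'] − [P,A'] + [P,V],
  ∂[P,S,V] = [S,V] − [P,V] + [P,S].
The resulting 18×6 matrix has rank 5, and its Smith normal form has invariant factors (1,1,1,1,1).

Now H_k = ker ∂_k / im ∂_{k+1}, so:

  H_0: rank C_0 − rank ∂_1 = 12 − 10 = 2, and the invariant factors of ∂_1 are all 1, so H_0 = Z^2.
  H_1: rank ker ∂_1 − rank ∂_2 = (18 − 10) − 5 = 3, and the invariant factors of ∂_2 are all 1, so H_1 = Z^3.
  H_2: rank ker ∂_2 − rank ∂_3 = (6 − 5) − 0 = 1, and there is no ∂_3, so H_2 = Z.

As a check, the Euler characteristic is 12 − 18 + 6 = 0, which agrees with 2 − 3 + 1 = 0.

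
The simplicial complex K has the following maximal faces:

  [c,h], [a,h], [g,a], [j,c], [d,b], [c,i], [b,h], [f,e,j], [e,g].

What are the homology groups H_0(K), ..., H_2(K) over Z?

H_0 ≅ Z,  H_1 ≅ Z,  H_2 = 0.

K has 10 vertices, 11 edges, 1 triangle.
rank ∂_0 = 0, rank ∂_1 = 9 ⇒ b_0 = 10 − 0 − 9 = 1; all invariant factors of ∂_1 are 1 so no torsion. So H_0 = Z.
rank ∂_1 = 9, rank ∂_2 = 1 ⇒ b_1 = 11 − 9 − 1 = 1; all invariant factors of ∂_2 are 1 so no torsion. So H_1 = Z.
rank ∂_2 = 1, rank ∂_3 = 0 ⇒ b_2 = 1 − 1 − 0 = 0. So H_2 = 0.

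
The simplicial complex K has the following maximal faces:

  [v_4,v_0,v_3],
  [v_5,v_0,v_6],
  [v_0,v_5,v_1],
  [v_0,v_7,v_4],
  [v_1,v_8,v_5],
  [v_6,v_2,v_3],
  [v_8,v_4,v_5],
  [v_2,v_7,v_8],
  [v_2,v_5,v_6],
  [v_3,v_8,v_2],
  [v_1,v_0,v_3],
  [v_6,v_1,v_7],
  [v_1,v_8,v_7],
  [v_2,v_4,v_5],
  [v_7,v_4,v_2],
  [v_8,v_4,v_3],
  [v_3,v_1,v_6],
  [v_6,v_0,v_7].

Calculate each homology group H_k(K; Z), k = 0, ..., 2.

Order the vertices as v_0 < v_1 < v_2 < v_3 < v_4 < v_5 < v_6 < v_7 < v_8. Listing each simplex with vertices in this order, K has dimension 2 with simplices:

  0-simplices (9): [v_0], [v_1], [v_2], [v_3], [v_4], [v_5], [v_6], [v_7], [v_8]
  1-simplices (27): (27 of them)
  2-simplices (18): (18 of them)

so the chain groups are C_0 ≅ Z^9, C_1 ≅ Z^27, C_2 ≅ Z^18.

∂_1: C_1 → C_0 is given by ∂[p,q] = [q] − [p].
The resulting 9×27 matrix has rank 8, and its Smith normal form has invariant factors (1,1,1,1,1,1,1,1).

The boundary map ∂_2: C_2 → C_1 acts by ∂[p,q,r] = [q,r] − [p,r] + [p,q]. For instance
  ∂[v_1,v_7,v_8] = [v_7,v_8] − [v_1,v_8] + [v_1,v_7],
  ∂[v_0,v_1,v_3] = [v_1,v_3] − [v_0,v_3] + [v_0,v_1].
The 27×18 boundary matrix has rank 18 and Smith normal form diag(1,1,1,1,1,1,1,1,1,1,1,1,1,1,1,1,1,2).

Reading off H_k = ker ∂_k / im ∂_{k+1}:

  H_0: rank C_0 − rank ∂_1 = 9 − 8 = 1, and the invariant factors of ∂_1 are all 1, so H_0 ≅ Z.
  H_1: rank ker ∂_1 − rank ∂_2 = (27 − 8) − 18 = 1, and ∂_2 has invariant factor 2 > 1, so H_1 ≅ Z × Z/2.
  H_2: rank ker ∂_2 − rank ∂_3 = (18 − 18) − 0 = 0, and there is no ∂_3, so H_2 ≅ 0.

H_0 ≅ Z,  H_1 ≅ Z × Z/2,  H_2 = 0.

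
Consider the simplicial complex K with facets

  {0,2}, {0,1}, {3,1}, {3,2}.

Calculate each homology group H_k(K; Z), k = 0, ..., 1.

H_0 ≅ Z,  H_1 ≅ Z.

Order the vertices as 0 < 1 < 2 < 3. Listing each simplex with vertices in this order, K has dimension 1 with simplices:

  0-simplices (4): [0], [1], [2], [3]
  1-simplices (4): [0,1], [0,2], [1,3], [2,3]

Hence C_0 ≅ Z^4, C_1 ≅ Z^4.

The boundary map ∂_1: C_1 → C_0 sends each edge [p,q] (with p < q) to q − p. For instance
  ∂[1,3] = [3] − [1].
As a 4×4 matrix over Z this has rank 3, with invariant factors (1,1,1).

Computing H_k = (kernel of ∂_k) / (image of ∂_{k+1}):

  H_0: rank C_0 − rank ∂_1 = 4 − 3 = 1, and the invariant factors of ∂_1 are all 1, so H_0 ≅ Z.
  H_1: rank ker ∂_1 − rank ∂_2 = (4 − 3) − 0 = 1, and there is no ∂_2, so H_1 ≅ Z.

As a check, the Euler characteristic is 4 − 4 = 0, which agrees with 1 − 1 = 0.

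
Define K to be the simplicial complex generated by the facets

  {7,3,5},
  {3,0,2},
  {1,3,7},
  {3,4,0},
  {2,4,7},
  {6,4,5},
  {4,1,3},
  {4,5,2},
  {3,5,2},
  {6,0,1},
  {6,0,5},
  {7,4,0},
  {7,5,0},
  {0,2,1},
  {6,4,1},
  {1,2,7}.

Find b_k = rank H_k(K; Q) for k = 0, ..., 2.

We work with the vertex ordering 0 < 1 < 2 < 3 < 4 < 5 < 6 < 7. The simplices of K, each written with vertices in increasing order, are:

  0-simplices (8): [0], [1], [2], [3], [4], [5], [6], [7]
  1-simplices (24): (24 of them)
  2-simplices (16): [0,1,2], [0,1,6], [0,2,3], [0,3,4], [0,4,7], [0,5,6], [0,5,7], [1,2,7], [1,3,4], [1,3,7], [1,4,6], [2,3,5], [2,4,5], [2,4,7], [3,5,7], [4,5,6]

so the chain groups are C_0 ≅ Z^8, C_1 ≅ Z^24, C_2 ≅ Z^16.

Boundary ∂_1: C_1 → C_0 sends each edge [p,q] (with p < q) to q − p.
As a 8×24 matrix over Z this has rank 7, with invariant factors (1,1,1,1,1,1,1).

Boundary ∂_2: C_2 → C_1 maps a triangle to the signed sum of its edges. For instance
  ∂[1,3,7] = [3,7] − [1,7] + [1,3],
  ∂[1,3,4] = [3,4] − [1,4] + [1,3].
As a 24×16 matrix over Z this has rank 15, with invariant factors (1,1,1,1,1,1,1,1,1,1,1,1,1,1,1).

Now H_k = ker ∂_k / im ∂_{k+1}, so:

  H_0: rank C_0 − rank ∂_1 = 8 − 7 = 1, and the invariant factors of ∂_1 are all 1, so H_0 ≅ Z.
  H_1: rank ker ∂_1 − rank ∂_2 = (24 − 7) − 15 = 2, and the invariant factors of ∂_2 are all 1, so H_1 ≅ Z^2.
  H_2: rank ker ∂_2 − rank ∂_3 = (16 − 15) − 0 = 1, and there is no ∂_3, so H_2 ≅ Z.

Hence the Betti numbers are b_0 = 1, b_1 = 2, b_2 = 1.

b_0 = 1, b_1 = 2, b_2 = 1.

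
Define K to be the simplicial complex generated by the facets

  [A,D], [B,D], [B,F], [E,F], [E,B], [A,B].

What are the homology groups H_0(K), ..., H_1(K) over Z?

H_0 = Z,  H_1 = Z^2.

Order the vertices as A < B < D < E < F. Listing each simplex with vertices in this order, K has dimension 1 with simplices:

  0-simplices (5): A, B, D, E, F
  1-simplices (6): AB, AD, BD, BE, BF, EF

giving chain groups C_0 ≅ Z^5, C_1 ≅ Z^6.

∂_1: C_1 → C_0 sends each edge [p,q] (with p < q) to q − p. For instance
  ∂BD = D − B.
This gives a 5×6 integer matrix of rank 4; reducing to Smith normal form yields diagonal entries (1,1,1,1).

Now H_k = ker ∂_k / im ∂_{k+1}, so:

  H_0: rank C_0 − rank ∂_1 = 5 − 4 = 1, and the invariant factors of ∂_1 are all 1, so H_0 = Z.
  H_1: rank ker ∂_1 − rank ∂_2 = (6 − 4) − 0 = 2, and there is no ∂_2, so H_1 = Z^2.

As a check, the Euler characteristic is 5 − 6 = -1, which agrees with 1 − 2 = -1.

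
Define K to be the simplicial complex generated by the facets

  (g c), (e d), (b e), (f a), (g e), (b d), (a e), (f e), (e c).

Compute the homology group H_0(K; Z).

H_0 ≅ Z.

Fix the vertex order a < b < c < d < e < f < g and write every simplex with vertices in increasing order. Then dim K = 1 and the simplices of K are:

  0-simplices (7): a, b, c, d, e, f, g
  1-simplices (9): ae, af, bd, be, ce, cg, de, ef, eg

so the chain groups are C_0 ≅ Z^7, C_1 ≅ Z^9.

Boundary ∂_1: C_1 → C_0 is given by ∂[p,q] = [q] − [p]. For instance
  ∂de = e − d.
This gives a 7×9 integer matrix of rank 6; reducing to Smith normal form yields diagonal entries (1,1,1,1,1,1).

Computing H_k = (kernel of ∂_k) / (image of ∂_{k+1}):

  H_0: rank C_0 − rank ∂_1 = 7 − 6 = 1, and the invariant factors of ∂_1 are all 1, so H_0 = Z.

(K is a triangulation of a wedge of 3 circles.)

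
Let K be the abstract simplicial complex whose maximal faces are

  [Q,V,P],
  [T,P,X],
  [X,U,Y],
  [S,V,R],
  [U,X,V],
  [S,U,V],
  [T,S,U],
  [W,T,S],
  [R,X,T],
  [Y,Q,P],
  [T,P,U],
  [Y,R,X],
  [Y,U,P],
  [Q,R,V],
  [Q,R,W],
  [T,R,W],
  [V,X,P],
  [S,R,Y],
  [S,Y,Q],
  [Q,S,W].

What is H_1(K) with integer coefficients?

H_1 = Z ⊕ Z/2.

We work with the vertex ordering P < Q < R < S < T < U < V < W < X < Y. The simplices of K, each written with vertices in increasing order, are:

  0-simplices (10): P, Q, R, S, T, U, V, W, X, Y
  1-simplices (30): PQ, PT, PU, PV, PX, PY, QR, QS, QV, QW, QY, RS, RT, RV, RW, RX, RY, ST, SU, SV, SW, SY, TU, TW, TX, UV, UX, UY, VX, XY
  2-simplices (20): PQV, PQY, PTU, PTX, PUY, PVX, QRV, QRW, QSW, QSY, RSV, RSY, RTW, RTX, RXY, STU, STW, SUV, UVX, UXY

so the chain groups are C_0 ≅ Z^10, C_1 ≅ Z^30, C_2 ≅ Z^20.

∂_1: C_1 → C_0 maps an edge to its endpoints' difference, ∂[p,q] = q − p.
This gives a 10×30 integer matrix of rank 9; reducing to Smith normal form yields diagonal entries (1,1,1,1,1,1,1,1,1).

Boundary ∂_2: C_2 → C_1 acts by ∂[p,q,r] = [q,r] − [p,r] + [p,q]. For instance
  ∂QRV = RV − QV + QR,
  ∂UVX = VX − UX + UV.
As a 30×20 matrix over Z this has rank 20, with invariant factors (1,1,1,1,1,1,1,1,1,1,1,1,1,1,1,1,1,1,1,2).

Reading off H_k = ker ∂_k / im ∂_{k+1}:

  H_1: rank ker ∂_1 − rank ∂_2 = (30 − 9) − 20 = 1, and ∂_2 has invariant factor 2 > 1, so H_1 = Z ⊕ Z/2.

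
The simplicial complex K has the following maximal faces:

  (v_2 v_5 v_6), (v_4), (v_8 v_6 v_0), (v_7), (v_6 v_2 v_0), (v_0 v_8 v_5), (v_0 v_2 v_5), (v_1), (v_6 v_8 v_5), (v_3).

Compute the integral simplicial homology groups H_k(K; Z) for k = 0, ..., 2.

H_0 ≅ Z^5,  H_1 = 0,  H_2 ≅ Z.

Take the total order v_0 < v_1 < v_2 < v_3 < v_4 < v_5 < v_6 < v_7 < v_8 on the vertex set. Then K (dimension 2) consists of the simplices:

  0-simplices (9): [v_0], [v_1], [v_2], [v_3], [v_4], [v_5], [v_6], [v_7], [v_8]
  1-simplices (9): [v_0,v_2], [v_0,v_5], [v_0,v_6], [v_0,v_8], [v_2,v_5], [v_2,v_6], [v_5,v_6], [v_5,v_8], [v_6,v_8]
  2-simplices (6): [v_0,v_2,v_5], [v_0,v_2,v_6], [v_0,v_5,v_8], [v_0,v_6,v_8], [v_2,v_5,v_6], [v_5,v_6,v_8]

so the chain groups are C_0 ≅ Z^9, C_1 ≅ Z^9, C_2 ≅ Z^6.

The boundary map ∂_1: C_1 → C_0 is given by ∂[p,q] = [q] − [p]. For instance
  ∂[v_0,v_2] = [v_2] − [v_0].
This gives a 9×9 integer matrix of rank 4; reducing to Smith normal form yields diagonal entries (1,1,1,1).

∂_2: C_2 → C_1 acts by ∂[p,q,r] = [q,r] − [p,r] + [p,q]. For instance
  ∂[v_0,v_2,v_6] = [v_2,v_6] − [v_0,v_6] + [v_0,v_2],
  ∂[v_0,v_2,v_5] = [v_2,v_5] − [v_0,v_5] + [v_0,v_2].
As a 9×6 matrix over Z this has rank 5, with invariant factors (1,1,1,1,1).

From H_k ≅ ker(∂_k) / im(∂_{k+1}) we obtain:

  H_0: rank C_0 − rank ∂_1 = 9 − 4 = 5, and the invariant factors of ∂_1 are all 1, so H_0 ≅ Z^5.
  H_1: rank ker ∂_1 − rank ∂_2 = (9 − 4) − 5 = 0, and the invariant factors of ∂_2 are all 1, so H_1 ≅ 0.
  H_2: rank ker ∂_2 − rank ∂_3 = (6 − 5) − 0 = 1, and there is no ∂_3, so H_2 ≅ Z.

As a check, the Euler characteristic is 9 − 9 + 6 = 6, which agrees with 5 − 0 + 1 = 6.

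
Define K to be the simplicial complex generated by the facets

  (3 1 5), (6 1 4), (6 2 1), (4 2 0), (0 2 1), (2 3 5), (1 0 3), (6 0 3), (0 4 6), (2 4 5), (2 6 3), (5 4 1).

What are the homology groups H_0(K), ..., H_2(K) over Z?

H_0 ≅ Z,  H_1 ≅ Z/2,  H_2 = 0.

We work with the vertex ordering 0 < 1 < 2 < 3 < 4 < 5 < 6. The simplices of K, each written with vertices in increasing order, are:

  0-simplices (7): [0], [1], [2], [3], [4], [5], [6]
  1-simplices (18): [0,1], [0,2], [0,3], [0,4], [0,6], [1,2], [1,3], [1,4], [1,5], [1,6], [2,3], [2,4], [2,5], [2,6], [3,5], [3,6], [4,5], [4,6]
  2-simplices (12): [0,1,2], [0,1,3], [0,2,4], [0,3,6], [0,4,6], [1,2,6], [1,3,5], [1,4,5], [1,4,6], [2,3,5], [2,3,6], [2,4,5]

so the chain groups are C_0 ≅ Z^7, C_1 ≅ Z^18, C_2 ≅ Z^12.

Boundary ∂_1: C_1 → C_0 is given by ∂[p,q] = [q] − [p]. For instance
  ∂[0,4] = [4] − [0].
The 7×18 boundary matrix has rank 6 and Smith normal form diag(1,1,1,1,1,1).

Boundary ∂_2: C_2 → C_1 maps a triangle to the signed sum of its edges. For instance
  ∂[1,3,5] = [3,5] − [1,5] + [1,3],
  ∂[2,3,5] = [3,5] − [2,5] + [2,3].
The 18×12 boundary matrix has rank 12 and Smith normal form diag(1,1,1,1,1,1,1,1,1,1,1,2).

From H_k ≅ ker(∂_k) / im(∂_{k+1}) we obtain:

  H_0: rank C_0 − rank ∂_1 = 7 − 6 = 1, and the invariant factors of ∂_1 are all 1, so H_0 = Z.
  H_1: rank ker ∂_1 − rank ∂_2 = (18 − 6) − 12 = 0, and ∂_2 has invariant factor 2 > 1, so H_1 = Z/2.
  H_2: rank ker ∂_2 − rank ∂_3 = (12 − 12) − 0 = 0, and there is no ∂_3, so H_2 = 0.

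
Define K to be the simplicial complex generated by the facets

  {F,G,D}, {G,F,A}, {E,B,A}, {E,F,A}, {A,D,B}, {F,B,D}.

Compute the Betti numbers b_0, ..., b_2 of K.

Fix the vertex order A < B < D < E < F < G and write every simplex with vertices in increasing order. Then dim K = 2 and the simplices of K are:

  0-simplices (6): A, B, D, E, F, G
  1-simplices (12): AB, AD, AE, AF, AG, BD, BE, BF, DF, DG, EF, FG
  2-simplices (6): ABD, ABE, AEF, AFG, BDF, DFG

giving chain groups C_0 ≅ Z^6, C_1 ≅ Z^12, C_2 ≅ Z^6.

Boundary ∂_1: C_1 → C_0 maps an edge to its endpoints' difference, ∂[p,q] = q − p. For instance
  ∂AF = F − A.
The resulting 6×12 matrix has rank 5, and its Smith normal form has invariant factors (1,1,1,1,1).

∂_2: C_2 → C_1 sends each 2-simplex [p,q,r] to [q,r] − [p,r] + [p,q]. For instance
  ∂BDF = DF − BF + BD,
  ∂ABD = BD − AD + AB.
This gives a 12×6 integer matrix of rank 6; reducing to Smith normal form yields diagonal entries (1,1,1,1,1,1).

Computing H_k = (kernel of ∂_k) / (image of ∂_{k+1}):

  H_0: rank C_0 − rank ∂_1 = 6 − 5 = 1, and the invariant factors of ∂_1 are all 1, so H_0 ≅ Z.
  H_1: rank ker ∂_1 − rank ∂_2 = (12 − 5) − 6 = 1, and the invariant factors of ∂_2 are all 1, so H_1 ≅ Z.
  H_2: rank ker ∂_2 − rank ∂_3 = (6 − 6) − 0 = 0, and there is no ∂_3, so H_2 ≅ 0.

Hence the Betti numbers are b_0 = 1, b_1 = 1, b_2 = 0.

b_0 = 1, b_1 = 1, b_2 = 0.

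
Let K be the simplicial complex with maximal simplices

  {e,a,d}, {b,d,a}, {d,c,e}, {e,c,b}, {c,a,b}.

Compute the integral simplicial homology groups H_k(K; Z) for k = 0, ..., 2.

We work with the vertex ordering a < b < c < d < e. The simplices of K, each written with vertices in increasing order, are:

  0-simplices (5): a, b, c, d, e
  1-simplices (10): ab, ac, ad, ae, bc, bd, be, cd, ce, de
  2-simplices (5): abc, abd, ade, bce, cde

giving chain groups C_0 ≅ Z^5, C_1 ≅ Z^10, C_2 ≅ Z^5.

Boundary ∂_1: C_1 → C_0 maps an edge to its endpoints' difference, ∂[p,q] = q − p. For instance
  ∂be = e − b.
The 5×10 boundary matrix has rank 4 and Smith normal form diag(1,1,1,1).

Boundary ∂_2: C_2 → C_1 sends each 2-simplex [p,q,r] to [q,r] − [p,r] + [p,q]. For instance
  ∂abd = bd − ad + ab,
  ∂ade = de − ae + ad.
The 10×5 boundary matrix has rank 5 and Smith normal form diag(1,1,1,1,1).

Now H_k = ker ∂_k / im ∂_{k+1}, so:

  H_0: rank C_0 − rank ∂_1 = 5 − 4 = 1, and the invariant factors of ∂_1 are all 1, so H_0 = Z.
  H_1: rank ker ∂_1 − rank ∂_2 = (10 − 4) − 5 = 1, and the invariant factors of ∂_2 are all 1, so H_1 = Z.
  H_2: rank ker ∂_2 − rank ∂_3 = (5 − 5) − 0 = 0, and there is no ∂_3, so H_2 = 0.

As a check, the Euler characteristic is 5 − 10 + 5 = 0, which agrees with 1 − 1 + 0 = 0.
(K is a triangulation of the Möbius band.)

H_0 ≅ Z,  H_1 ≅ Z,  H_2 = 0.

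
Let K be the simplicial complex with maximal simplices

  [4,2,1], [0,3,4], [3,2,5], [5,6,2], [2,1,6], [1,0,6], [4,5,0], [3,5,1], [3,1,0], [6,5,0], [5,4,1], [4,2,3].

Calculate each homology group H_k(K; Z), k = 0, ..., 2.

H_0 = Z,  H_1 = Z_2,  H_2 = 0.

Take the total order 0 < 1 < 2 < 3 < 4 < 5 < 6 on the vertex set. Then K (dimension 2) consists of the simplices:

  0-simplices (7): [0], [1], [2], [3], [4], [5], [6]
  1-simplices (18): [0,1], [0,3], [0,4], [0,5], [0,6], [1,2], [1,3], [1,4], [1,5], [1,6], [2,3], [2,4], [2,5], [2,6], [3,4], [3,5], [4,5], [5,6]
  2-simplices (12): [0,1,3], [0,1,6], [0,3,4], [0,4,5], [0,5,6], [1,2,4], [1,2,6], [1,3,5], [1,4,5], [2,3,4], [2,3,5], [2,5,6]

so the chain groups are C_0 ≅ Z^7, C_1 ≅ Z^18, C_2 ≅ Z^12.

The boundary map ∂_1: C_1 → C_0 maps an edge to its endpoints' difference, ∂[p,q] = q − p. For instance
  ∂[4,5] = [5] − [4].
The resulting 7×18 matrix has rank 6, and its Smith normal form has invariant factors (1,1,1,1,1,1).

Boundary ∂_2: C_2 → C_1 sends each 2-simplex [p,q,r] to [q,r] − [p,r] + [p,q]. For instance
  ∂[1,2,6] = [2,6] − [1,6] + [1,2],
  ∂[0,3,4] = [3,4] − [0,4] + [0,3].
As a 18×12 matrix over Z this has rank 12, with invariant factors (1,1,1,1,1,1,1,1,1,1,1,2).

Reading off H_k = ker ∂_k / im ∂_{k+1}:

  H_0: rank C_0 − rank ∂_1 = 7 − 6 = 1, and the invariant factors of ∂_1 are all 1, so H_0 ≅ Z.
  H_1: rank ker ∂_1 − rank ∂_2 = (18 − 6) − 12 = 0, and ∂_2 has invariant factor 2 > 1, so H_1 ≅ Z_2.
  H_2: rank ker ∂_2 − rank ∂_3 = (12 − 12) − 0 = 0, and there is no ∂_3, so H_2 ≅ 0.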